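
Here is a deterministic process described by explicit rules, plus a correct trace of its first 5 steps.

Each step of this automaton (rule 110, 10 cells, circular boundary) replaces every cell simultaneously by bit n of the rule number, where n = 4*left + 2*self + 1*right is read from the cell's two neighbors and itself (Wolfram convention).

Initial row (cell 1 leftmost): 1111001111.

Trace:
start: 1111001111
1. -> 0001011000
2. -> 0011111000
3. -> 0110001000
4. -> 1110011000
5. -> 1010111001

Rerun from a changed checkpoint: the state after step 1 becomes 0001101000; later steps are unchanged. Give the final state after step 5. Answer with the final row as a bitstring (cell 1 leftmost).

1010111001

state after step 1 := 0001101000
2. -> 0011111000
3. -> 0110001000
4. -> 1110011000
5. -> 1010111001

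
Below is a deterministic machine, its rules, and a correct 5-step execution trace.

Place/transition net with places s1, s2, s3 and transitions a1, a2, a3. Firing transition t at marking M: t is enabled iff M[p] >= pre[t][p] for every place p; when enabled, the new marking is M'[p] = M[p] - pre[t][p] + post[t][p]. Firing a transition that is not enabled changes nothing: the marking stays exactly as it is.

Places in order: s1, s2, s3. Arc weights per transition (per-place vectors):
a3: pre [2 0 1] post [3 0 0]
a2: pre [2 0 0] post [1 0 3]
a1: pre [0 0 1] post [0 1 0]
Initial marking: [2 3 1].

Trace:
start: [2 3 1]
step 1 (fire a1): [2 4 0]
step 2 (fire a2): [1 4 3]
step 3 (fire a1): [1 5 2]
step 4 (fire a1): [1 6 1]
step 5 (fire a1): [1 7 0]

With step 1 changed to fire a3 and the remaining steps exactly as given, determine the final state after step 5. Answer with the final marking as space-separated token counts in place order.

2 6 0

(re-executing from step 1 with the substitution; state before step 1: [2 3 1])
step 1 (fire a3): [3 3 0]
step 2 (fire a2): [2 3 3]
step 3 (fire a1): [2 4 2]
step 4 (fire a1): [2 5 1]
step 5 (fire a1): [2 6 0]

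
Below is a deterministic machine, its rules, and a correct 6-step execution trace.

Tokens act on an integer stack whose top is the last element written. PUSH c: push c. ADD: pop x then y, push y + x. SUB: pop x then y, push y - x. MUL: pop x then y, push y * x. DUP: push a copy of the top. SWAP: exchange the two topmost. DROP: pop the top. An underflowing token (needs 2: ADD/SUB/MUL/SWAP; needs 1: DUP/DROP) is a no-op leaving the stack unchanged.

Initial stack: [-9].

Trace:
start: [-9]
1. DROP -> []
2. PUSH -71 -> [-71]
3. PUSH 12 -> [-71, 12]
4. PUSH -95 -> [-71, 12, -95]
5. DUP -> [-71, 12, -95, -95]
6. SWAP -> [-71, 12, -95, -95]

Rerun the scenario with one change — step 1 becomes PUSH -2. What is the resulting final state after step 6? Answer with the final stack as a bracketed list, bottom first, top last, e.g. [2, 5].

[-9, -2, -71, 12, -95, -95]

(re-executing from step 1 with the substitution; state before step 1: [-9])
1. PUSH -2 -> [-9, -2]
2. PUSH -71 -> [-9, -2, -71]
3. PUSH 12 -> [-9, -2, -71, 12]
4. PUSH -95 -> [-9, -2, -71, 12, -95]
5. DUP -> [-9, -2, -71, 12, -95, -95]
6. SWAP -> [-9, -2, -71, 12, -95, -95]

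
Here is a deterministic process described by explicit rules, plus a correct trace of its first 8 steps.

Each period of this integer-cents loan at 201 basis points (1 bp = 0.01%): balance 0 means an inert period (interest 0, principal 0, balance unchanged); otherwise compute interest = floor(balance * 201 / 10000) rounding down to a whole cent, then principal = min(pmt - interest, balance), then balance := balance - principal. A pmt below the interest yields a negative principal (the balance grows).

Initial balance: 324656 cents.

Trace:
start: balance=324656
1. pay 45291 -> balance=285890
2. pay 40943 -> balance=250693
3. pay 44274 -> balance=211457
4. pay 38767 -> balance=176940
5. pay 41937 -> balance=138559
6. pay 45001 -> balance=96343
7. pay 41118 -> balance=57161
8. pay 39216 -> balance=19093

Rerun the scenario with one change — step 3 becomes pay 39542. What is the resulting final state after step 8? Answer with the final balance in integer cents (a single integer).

(re-executing from step 3 with the substitution; state before step 3: balance=250693)
3. pay 39542 -> balance=216189
4. pay 38767 -> balance=181767
5. pay 41937 -> balance=143483
6. pay 45001 -> balance=101366
7. pay 41118 -> balance=62285
8. pay 39216 -> balance=24320

24320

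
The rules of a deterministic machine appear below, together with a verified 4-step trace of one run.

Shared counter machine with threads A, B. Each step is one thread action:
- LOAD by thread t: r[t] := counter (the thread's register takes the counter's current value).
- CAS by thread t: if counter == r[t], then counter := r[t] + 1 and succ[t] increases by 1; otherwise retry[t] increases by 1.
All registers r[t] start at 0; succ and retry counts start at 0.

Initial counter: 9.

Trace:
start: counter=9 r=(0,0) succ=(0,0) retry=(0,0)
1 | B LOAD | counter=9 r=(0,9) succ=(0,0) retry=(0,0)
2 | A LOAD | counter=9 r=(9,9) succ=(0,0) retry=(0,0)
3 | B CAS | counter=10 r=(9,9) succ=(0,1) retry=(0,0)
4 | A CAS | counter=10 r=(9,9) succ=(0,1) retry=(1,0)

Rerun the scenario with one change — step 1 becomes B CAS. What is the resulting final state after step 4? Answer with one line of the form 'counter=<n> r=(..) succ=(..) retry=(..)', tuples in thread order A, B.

counter=10 r=(9,0) succ=(1,0) retry=(0,2)

(re-executing from step 1 with the substitution; state before step 1: counter=9 r=(0,0) succ=(0,0) retry=(0,0))
1 | B CAS | counter=9 r=(0,0) succ=(0,0) retry=(0,1)
2 | A LOAD | counter=9 r=(9,0) succ=(0,0) retry=(0,1)
3 | B CAS | counter=9 r=(9,0) succ=(0,0) retry=(0,2)
4 | A CAS | counter=10 r=(9,0) succ=(1,0) retry=(0,2)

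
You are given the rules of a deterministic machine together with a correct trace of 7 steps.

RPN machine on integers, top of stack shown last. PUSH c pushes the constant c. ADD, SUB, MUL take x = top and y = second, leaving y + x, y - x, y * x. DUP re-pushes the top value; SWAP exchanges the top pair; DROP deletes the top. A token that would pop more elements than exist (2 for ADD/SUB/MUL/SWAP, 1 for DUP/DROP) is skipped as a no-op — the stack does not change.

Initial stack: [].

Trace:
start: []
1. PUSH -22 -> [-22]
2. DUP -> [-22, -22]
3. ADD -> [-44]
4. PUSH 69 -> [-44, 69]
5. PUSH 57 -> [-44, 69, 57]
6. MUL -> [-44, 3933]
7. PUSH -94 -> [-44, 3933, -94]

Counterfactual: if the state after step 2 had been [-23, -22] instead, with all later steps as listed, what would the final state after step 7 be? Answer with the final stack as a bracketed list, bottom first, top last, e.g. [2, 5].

[-45, 3933, -94]

state after step 2 := [-23, -22]
3. ADD -> [-45]
4. PUSH 69 -> [-45, 69]
5. PUSH 57 -> [-45, 69, 57]
6. MUL -> [-45, 3933]
7. PUSH -94 -> [-45, 3933, -94]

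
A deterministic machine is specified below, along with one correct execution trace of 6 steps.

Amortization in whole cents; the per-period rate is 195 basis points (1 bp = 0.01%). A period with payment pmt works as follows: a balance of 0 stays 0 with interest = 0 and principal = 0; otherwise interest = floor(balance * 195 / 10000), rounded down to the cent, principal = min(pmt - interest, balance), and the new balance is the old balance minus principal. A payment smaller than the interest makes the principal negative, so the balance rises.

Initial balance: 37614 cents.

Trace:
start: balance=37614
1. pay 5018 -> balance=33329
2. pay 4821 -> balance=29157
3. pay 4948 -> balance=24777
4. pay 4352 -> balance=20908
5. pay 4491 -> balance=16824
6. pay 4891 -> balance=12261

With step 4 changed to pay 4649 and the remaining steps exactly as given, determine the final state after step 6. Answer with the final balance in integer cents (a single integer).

11952

(re-executing from step 4 with the substitution; state before step 4: balance=24777)
4. pay 4649 -> balance=20611
5. pay 4491 -> balance=16521
6. pay 4891 -> balance=11952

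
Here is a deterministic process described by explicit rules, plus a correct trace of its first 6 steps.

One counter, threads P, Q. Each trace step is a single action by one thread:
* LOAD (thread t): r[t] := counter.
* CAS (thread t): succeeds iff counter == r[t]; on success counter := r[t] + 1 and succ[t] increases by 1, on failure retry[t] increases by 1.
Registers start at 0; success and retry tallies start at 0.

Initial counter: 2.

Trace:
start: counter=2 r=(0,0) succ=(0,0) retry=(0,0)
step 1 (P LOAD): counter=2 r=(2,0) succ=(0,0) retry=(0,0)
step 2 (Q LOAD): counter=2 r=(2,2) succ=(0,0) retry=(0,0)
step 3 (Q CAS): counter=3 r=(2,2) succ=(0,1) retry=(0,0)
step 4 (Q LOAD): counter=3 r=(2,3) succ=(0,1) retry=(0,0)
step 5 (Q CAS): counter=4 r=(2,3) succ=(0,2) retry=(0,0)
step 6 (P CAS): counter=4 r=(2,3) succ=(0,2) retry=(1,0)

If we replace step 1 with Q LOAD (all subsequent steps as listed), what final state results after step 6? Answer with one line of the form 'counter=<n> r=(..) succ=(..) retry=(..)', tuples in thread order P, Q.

counter=4 r=(0,3) succ=(0,2) retry=(1,0)

(re-executing from step 1 with the substitution; state before step 1: counter=2 r=(0,0) succ=(0,0) retry=(0,0))
step 1 (Q LOAD): counter=2 r=(0,2) succ=(0,0) retry=(0,0)
step 2 (Q LOAD): counter=2 r=(0,2) succ=(0,0) retry=(0,0)
step 3 (Q CAS): counter=3 r=(0,2) succ=(0,1) retry=(0,0)
step 4 (Q LOAD): counter=3 r=(0,3) succ=(0,1) retry=(0,0)
step 5 (Q CAS): counter=4 r=(0,3) succ=(0,2) retry=(0,0)
step 6 (P CAS): counter=4 r=(0,3) succ=(0,2) retry=(1,0)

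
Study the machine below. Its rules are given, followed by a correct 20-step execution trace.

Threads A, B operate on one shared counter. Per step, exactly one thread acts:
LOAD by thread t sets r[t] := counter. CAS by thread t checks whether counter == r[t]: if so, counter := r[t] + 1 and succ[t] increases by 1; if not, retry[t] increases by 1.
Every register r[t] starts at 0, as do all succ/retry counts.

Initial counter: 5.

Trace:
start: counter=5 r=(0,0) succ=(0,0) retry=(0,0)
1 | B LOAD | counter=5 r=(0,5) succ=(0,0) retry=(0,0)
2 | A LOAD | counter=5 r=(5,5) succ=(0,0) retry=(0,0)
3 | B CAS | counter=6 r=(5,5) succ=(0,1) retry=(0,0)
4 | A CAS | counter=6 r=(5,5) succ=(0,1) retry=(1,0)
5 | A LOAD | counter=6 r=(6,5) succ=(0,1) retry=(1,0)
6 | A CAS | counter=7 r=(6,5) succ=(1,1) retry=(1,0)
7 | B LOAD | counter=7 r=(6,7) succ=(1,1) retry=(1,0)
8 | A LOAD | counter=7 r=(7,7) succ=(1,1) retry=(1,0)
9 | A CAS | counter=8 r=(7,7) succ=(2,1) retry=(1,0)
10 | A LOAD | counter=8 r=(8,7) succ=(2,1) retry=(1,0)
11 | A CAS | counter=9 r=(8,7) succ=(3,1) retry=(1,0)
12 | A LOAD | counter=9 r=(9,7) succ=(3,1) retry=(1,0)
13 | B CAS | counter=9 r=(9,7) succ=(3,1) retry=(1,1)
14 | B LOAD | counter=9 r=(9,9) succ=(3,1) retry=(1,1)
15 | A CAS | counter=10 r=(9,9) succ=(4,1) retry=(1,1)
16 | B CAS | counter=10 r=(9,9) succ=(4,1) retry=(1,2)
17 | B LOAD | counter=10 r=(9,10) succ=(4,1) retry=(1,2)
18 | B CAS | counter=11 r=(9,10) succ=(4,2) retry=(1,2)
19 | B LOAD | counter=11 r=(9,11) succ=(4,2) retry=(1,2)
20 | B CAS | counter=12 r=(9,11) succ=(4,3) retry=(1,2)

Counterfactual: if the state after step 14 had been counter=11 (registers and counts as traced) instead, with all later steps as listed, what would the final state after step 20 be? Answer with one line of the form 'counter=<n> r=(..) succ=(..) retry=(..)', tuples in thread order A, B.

state after step 14 := counter=11 r=(9,9) succ=(3,1) retry=(1,1)
15 | A CAS | counter=11 r=(9,9) succ=(3,1) retry=(2,1)
16 | B CAS | counter=11 r=(9,9) succ=(3,1) retry=(2,2)
17 | B LOAD | counter=11 r=(9,11) succ=(3,1) retry=(2,2)
18 | B CAS | counter=12 r=(9,11) succ=(3,2) retry=(2,2)
19 | B LOAD | counter=12 r=(9,12) succ=(3,2) retry=(2,2)
20 | B CAS | counter=13 r=(9,12) succ=(3,3) retry=(2,2)

counter=13 r=(9,12) succ=(3,3) retry=(2,2)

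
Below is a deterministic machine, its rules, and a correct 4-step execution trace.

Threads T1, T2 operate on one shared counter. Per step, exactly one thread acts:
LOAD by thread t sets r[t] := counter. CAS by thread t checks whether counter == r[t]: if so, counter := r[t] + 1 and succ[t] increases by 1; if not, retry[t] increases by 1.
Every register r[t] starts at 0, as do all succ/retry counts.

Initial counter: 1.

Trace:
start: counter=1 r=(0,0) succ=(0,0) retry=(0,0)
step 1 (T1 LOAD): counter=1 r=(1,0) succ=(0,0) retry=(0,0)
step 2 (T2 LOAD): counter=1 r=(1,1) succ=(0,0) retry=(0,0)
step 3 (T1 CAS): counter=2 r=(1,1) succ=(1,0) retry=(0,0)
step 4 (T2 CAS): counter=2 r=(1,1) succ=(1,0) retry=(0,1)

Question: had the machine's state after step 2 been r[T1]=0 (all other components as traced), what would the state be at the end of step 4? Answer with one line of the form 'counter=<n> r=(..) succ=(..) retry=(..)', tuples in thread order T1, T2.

counter=2 r=(0,1) succ=(0,1) retry=(1,0)

state after step 2 := counter=1 r=(0,1) succ=(0,0) retry=(0,0)
step 3 (T1 CAS): counter=1 r=(0,1) succ=(0,0) retry=(1,0)
step 4 (T2 CAS): counter=2 r=(0,1) succ=(0,1) retry=(1,0)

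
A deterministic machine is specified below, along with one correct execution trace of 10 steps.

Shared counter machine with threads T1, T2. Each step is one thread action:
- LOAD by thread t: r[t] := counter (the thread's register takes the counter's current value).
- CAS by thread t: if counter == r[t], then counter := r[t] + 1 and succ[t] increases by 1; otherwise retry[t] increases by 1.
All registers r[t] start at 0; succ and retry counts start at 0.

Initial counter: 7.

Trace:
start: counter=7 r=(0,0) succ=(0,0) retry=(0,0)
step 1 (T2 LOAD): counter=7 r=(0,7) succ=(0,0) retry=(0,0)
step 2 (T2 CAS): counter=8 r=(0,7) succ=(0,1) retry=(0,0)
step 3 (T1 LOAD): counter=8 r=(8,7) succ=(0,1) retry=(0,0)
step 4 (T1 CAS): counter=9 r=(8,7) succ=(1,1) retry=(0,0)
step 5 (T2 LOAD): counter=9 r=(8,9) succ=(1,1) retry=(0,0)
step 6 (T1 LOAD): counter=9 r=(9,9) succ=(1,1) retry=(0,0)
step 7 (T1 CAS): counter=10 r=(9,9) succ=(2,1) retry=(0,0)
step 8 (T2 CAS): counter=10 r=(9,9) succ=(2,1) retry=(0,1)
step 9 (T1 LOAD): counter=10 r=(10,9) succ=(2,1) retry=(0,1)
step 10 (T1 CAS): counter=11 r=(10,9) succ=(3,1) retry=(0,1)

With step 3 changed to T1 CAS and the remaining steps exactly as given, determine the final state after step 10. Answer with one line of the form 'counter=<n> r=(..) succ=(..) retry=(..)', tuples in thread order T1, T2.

counter=10 r=(9,8) succ=(2,1) retry=(2,1)

(re-executing from step 3 with the substitution; state before step 3: counter=8 r=(0,7) succ=(0,1) retry=(0,0))
step 3 (T1 CAS): counter=8 r=(0,7) succ=(0,1) retry=(1,0)
step 4 (T1 CAS): counter=8 r=(0,7) succ=(0,1) retry=(2,0)
step 5 (T2 LOAD): counter=8 r=(0,8) succ=(0,1) retry=(2,0)
step 6 (T1 LOAD): counter=8 r=(8,8) succ=(0,1) retry=(2,0)
step 7 (T1 CAS): counter=9 r=(8,8) succ=(1,1) retry=(2,0)
step 8 (T2 CAS): counter=9 r=(8,8) succ=(1,1) retry=(2,1)
step 9 (T1 LOAD): counter=9 r=(9,8) succ=(1,1) retry=(2,1)
step 10 (T1 CAS): counter=10 r=(9,8) succ=(2,1) retry=(2,1)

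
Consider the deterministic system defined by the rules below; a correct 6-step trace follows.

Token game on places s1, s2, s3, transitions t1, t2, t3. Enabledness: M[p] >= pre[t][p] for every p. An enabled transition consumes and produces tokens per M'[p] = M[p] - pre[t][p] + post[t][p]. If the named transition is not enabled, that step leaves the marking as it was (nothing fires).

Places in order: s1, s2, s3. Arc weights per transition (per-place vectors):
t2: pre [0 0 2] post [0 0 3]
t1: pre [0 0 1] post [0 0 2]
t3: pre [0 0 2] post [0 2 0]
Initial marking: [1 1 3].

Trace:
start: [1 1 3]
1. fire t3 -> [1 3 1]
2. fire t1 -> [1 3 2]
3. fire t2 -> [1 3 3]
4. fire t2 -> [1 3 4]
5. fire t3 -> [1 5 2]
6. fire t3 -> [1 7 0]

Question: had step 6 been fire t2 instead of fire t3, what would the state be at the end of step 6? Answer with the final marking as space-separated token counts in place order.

(re-executing from step 6 with the substitution; state before step 6: [1 5 2])
6. fire t2 -> [1 5 3]

1 5 3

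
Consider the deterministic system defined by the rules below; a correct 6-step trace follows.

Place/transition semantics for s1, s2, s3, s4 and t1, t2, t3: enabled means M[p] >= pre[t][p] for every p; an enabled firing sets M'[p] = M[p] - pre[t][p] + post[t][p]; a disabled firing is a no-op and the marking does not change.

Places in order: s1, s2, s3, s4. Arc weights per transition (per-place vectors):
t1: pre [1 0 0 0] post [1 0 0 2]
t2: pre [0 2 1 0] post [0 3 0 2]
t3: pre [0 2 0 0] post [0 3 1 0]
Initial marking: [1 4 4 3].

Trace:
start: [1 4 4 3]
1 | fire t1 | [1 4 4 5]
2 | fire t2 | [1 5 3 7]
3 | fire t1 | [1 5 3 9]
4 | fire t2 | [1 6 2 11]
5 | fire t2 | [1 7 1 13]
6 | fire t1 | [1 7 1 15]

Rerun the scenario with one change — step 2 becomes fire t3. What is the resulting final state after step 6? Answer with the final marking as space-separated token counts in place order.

1 7 3 13

(re-executing from step 2 with the substitution; state before step 2: [1 4 4 5])
2 | fire t3 | [1 5 5 5]
3 | fire t1 | [1 5 5 7]
4 | fire t2 | [1 6 4 9]
5 | fire t2 | [1 7 3 11]
6 | fire t1 | [1 7 3 13]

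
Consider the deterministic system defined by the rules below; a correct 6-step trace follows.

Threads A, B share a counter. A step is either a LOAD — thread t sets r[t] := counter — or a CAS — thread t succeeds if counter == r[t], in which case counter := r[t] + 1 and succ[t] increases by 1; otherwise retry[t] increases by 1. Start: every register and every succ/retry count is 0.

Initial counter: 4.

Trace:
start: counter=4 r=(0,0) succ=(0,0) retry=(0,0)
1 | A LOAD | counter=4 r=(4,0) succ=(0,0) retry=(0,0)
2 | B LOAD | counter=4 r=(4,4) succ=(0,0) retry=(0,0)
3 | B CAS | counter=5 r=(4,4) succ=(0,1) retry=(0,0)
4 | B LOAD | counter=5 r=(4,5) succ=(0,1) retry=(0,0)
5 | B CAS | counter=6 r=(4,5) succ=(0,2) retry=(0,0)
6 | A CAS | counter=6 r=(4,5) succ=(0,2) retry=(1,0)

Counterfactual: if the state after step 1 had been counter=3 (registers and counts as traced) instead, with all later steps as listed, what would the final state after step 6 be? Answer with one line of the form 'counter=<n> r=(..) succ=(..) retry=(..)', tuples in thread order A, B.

counter=5 r=(4,4) succ=(0,2) retry=(1,0)

state after step 1 := counter=3 r=(4,0) succ=(0,0) retry=(0,0)
2 | B LOAD | counter=3 r=(4,3) succ=(0,0) retry=(0,0)
3 | B CAS | counter=4 r=(4,3) succ=(0,1) retry=(0,0)
4 | B LOAD | counter=4 r=(4,4) succ=(0,1) retry=(0,0)
5 | B CAS | counter=5 r=(4,4) succ=(0,2) retry=(0,0)
6 | A CAS | counter=5 r=(4,4) succ=(0,2) retry=(1,0)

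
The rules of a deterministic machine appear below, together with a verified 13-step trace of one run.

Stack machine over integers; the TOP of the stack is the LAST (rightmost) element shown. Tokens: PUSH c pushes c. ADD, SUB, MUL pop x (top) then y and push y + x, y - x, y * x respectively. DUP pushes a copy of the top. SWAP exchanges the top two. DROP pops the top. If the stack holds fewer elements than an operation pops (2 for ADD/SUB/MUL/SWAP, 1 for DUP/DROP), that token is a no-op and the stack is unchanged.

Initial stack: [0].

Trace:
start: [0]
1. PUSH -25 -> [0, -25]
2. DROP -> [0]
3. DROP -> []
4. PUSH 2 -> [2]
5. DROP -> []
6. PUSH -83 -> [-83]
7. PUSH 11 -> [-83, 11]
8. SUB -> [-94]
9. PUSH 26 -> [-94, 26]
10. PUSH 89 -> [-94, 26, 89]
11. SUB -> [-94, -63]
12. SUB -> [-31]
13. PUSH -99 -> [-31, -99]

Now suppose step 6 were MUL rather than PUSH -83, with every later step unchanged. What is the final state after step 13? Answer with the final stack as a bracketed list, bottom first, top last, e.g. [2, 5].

(re-executing from step 6 with the substitution; state before step 6: [])
6. MUL -> []
7. PUSH 11 -> [11]
8. SUB -> [11]
9. PUSH 26 -> [11, 26]
10. PUSH 89 -> [11, 26, 89]
11. SUB -> [11, -63]
12. SUB -> [74]
13. PUSH -99 -> [74, -99]

[74, -99]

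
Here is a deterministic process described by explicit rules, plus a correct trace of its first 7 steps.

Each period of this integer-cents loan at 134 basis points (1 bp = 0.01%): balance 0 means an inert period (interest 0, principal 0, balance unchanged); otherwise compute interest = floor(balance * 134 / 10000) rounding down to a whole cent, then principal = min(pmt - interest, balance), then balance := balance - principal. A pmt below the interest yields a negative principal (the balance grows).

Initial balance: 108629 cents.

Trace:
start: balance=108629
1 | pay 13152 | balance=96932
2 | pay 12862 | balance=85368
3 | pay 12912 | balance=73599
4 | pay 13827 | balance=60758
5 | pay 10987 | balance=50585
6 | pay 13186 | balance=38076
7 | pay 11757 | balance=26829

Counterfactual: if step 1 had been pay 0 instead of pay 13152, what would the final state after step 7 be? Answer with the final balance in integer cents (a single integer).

(re-executing from step 1 with the substitution; state before step 1: balance=108629)
1 | pay 0 | balance=110084
2 | pay 12862 | balance=98697
3 | pay 12912 | balance=87107
4 | pay 13827 | balance=74447
5 | pay 10987 | balance=64457
6 | pay 13186 | balance=52134
7 | pay 11757 | balance=41075

41075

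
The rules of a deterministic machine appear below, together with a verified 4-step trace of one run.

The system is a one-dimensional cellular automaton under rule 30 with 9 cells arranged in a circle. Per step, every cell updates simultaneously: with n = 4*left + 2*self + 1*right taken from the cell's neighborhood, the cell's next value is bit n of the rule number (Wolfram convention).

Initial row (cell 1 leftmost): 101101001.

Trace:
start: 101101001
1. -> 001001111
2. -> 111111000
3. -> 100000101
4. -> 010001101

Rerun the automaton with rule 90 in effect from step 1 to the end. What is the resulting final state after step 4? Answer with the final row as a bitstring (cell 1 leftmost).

110101101

(re-executing steps 1..4 under rule 90; state before step 1: 101101001)
1. -> 101100111
2. -> 101111100
3. -> 001000111
4. -> 110101101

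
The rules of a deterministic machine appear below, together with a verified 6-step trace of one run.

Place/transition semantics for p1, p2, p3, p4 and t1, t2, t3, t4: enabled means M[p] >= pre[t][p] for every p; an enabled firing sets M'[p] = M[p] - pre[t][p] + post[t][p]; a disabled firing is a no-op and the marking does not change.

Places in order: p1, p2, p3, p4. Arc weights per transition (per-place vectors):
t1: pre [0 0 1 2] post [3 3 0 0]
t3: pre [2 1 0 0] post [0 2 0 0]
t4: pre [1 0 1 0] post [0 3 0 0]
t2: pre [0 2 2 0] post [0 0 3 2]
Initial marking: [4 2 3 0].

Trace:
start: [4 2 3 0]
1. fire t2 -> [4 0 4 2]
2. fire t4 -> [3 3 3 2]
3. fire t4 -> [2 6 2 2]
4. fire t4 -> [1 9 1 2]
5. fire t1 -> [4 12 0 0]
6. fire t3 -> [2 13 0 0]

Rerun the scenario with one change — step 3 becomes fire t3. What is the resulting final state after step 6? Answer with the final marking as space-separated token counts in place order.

(re-executing from step 3 with the substitution; state before step 3: [3 3 3 2])
3. fire t3 -> [1 4 3 2]
4. fire t4 -> [0 7 2 2]
5. fire t1 -> [3 10 1 0]
6. fire t3 -> [1 11 1 0]

1 11 1 0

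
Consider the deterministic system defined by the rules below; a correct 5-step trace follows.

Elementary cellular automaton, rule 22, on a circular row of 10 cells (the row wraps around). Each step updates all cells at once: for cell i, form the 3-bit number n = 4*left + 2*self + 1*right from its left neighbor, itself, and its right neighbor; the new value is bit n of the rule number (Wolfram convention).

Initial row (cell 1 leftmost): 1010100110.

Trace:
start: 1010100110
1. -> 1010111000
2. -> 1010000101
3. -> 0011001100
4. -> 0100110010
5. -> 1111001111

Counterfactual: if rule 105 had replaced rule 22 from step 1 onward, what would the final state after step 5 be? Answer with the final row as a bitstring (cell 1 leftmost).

0011100110

(re-executing steps 1..5 under rule 105; state before step 1: 1010100110)
1. -> 0101000111
2. -> 1010010101
3. -> 1100001011
4. -> 0101100110
5. -> 0011100110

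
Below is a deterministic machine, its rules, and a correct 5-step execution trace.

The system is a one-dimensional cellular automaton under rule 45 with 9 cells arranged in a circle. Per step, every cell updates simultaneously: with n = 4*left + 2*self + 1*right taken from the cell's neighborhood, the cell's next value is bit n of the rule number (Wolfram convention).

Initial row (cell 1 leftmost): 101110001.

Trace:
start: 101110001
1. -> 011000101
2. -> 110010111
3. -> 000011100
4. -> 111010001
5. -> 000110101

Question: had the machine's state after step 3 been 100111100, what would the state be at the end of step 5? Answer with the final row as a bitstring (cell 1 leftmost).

state after step 3 := 100111100
4. -> 100100000
5. -> 100101110

100101110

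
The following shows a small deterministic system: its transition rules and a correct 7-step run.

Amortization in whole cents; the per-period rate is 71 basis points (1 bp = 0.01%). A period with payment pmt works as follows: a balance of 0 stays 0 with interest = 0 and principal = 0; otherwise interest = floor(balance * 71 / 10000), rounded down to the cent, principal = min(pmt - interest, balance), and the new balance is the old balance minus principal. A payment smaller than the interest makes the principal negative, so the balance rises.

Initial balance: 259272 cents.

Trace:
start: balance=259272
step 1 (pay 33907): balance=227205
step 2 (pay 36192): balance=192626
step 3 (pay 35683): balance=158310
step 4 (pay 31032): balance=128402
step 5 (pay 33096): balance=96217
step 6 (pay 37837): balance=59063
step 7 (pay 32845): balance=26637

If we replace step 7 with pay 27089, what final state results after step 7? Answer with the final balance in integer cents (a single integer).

(re-executing from step 7 with the substitution; state before step 7: balance=59063)
step 7 (pay 27089): balance=32393

32393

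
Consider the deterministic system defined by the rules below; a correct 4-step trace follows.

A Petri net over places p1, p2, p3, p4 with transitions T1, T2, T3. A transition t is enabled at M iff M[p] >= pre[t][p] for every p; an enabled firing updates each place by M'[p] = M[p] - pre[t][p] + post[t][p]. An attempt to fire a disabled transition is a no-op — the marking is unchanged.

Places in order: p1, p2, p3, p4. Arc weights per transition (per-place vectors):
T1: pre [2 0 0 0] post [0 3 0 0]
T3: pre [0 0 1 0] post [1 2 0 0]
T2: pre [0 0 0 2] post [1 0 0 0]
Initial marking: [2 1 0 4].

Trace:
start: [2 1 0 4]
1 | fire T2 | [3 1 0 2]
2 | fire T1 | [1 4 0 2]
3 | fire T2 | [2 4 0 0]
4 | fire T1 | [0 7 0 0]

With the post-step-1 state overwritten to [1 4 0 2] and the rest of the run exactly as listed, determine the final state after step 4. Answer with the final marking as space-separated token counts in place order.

state after step 1 := [1 4 0 2]
2 | fire T1 | [1 4 0 2]
3 | fire T2 | [2 4 0 0]
4 | fire T1 | [0 7 0 0]

0 7 0 0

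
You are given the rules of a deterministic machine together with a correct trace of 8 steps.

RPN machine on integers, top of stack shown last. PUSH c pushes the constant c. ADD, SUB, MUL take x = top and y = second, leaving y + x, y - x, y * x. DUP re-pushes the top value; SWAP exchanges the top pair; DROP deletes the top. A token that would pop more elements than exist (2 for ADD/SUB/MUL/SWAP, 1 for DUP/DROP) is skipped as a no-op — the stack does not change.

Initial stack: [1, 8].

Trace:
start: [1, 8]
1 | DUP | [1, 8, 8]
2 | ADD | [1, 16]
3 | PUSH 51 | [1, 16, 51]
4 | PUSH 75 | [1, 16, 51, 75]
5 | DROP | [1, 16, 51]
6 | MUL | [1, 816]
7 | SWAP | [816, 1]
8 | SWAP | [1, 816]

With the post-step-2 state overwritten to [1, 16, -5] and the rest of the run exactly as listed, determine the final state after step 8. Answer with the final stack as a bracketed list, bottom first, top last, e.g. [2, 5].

state after step 2 := [1, 16, -5]
3 | PUSH 51 | [1, 16, -5, 51]
4 | PUSH 75 | [1, 16, -5, 51, 75]
5 | DROP | [1, 16, -5, 51]
6 | MUL | [1, 16, -255]
7 | SWAP | [1, -255, 16]
8 | SWAP | [1, 16, -255]

[1, 16, -255]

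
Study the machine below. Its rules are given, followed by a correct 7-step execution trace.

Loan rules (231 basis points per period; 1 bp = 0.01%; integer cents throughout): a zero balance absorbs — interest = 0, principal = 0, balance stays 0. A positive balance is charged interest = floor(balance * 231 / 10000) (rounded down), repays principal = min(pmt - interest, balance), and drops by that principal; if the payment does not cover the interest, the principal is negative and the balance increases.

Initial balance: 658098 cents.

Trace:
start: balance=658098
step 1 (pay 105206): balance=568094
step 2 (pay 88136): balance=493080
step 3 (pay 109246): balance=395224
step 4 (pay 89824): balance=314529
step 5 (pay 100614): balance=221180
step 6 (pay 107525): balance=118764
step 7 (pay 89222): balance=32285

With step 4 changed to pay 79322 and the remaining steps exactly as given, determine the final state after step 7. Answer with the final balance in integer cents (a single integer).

(re-executing from step 4 with the substitution; state before step 4: balance=395224)
step 4 (pay 79322): balance=325031
step 5 (pay 100614): balance=231925
step 6 (pay 107525): balance=129757
step 7 (pay 89222): balance=43532

43532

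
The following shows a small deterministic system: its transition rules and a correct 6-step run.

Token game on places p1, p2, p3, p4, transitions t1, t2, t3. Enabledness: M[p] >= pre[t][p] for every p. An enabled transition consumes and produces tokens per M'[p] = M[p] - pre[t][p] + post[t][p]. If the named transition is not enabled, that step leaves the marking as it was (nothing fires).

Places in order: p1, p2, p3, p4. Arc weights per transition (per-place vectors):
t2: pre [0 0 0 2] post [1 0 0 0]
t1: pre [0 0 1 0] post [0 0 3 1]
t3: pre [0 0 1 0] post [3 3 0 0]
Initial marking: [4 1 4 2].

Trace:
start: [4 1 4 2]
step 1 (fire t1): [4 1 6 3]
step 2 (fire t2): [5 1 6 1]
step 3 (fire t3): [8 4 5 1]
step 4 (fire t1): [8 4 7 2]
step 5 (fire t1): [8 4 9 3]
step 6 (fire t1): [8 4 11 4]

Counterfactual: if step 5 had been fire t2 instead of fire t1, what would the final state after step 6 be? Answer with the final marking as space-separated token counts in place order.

(re-executing from step 5 with the substitution; state before step 5: [8 4 7 2])
step 5 (fire t2): [9 4 7 0]
step 6 (fire t1): [9 4 9 1]

9 4 9 1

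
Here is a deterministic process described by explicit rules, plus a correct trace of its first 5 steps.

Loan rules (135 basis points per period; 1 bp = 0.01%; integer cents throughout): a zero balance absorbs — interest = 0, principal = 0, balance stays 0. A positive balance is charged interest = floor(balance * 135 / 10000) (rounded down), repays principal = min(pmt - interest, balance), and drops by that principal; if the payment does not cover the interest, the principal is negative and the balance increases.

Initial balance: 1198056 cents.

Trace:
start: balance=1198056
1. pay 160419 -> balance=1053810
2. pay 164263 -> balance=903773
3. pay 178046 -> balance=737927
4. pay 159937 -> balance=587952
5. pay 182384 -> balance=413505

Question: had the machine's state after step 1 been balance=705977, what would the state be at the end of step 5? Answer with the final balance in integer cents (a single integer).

46504

state after step 1 := balance=705977
2. pay 164263 -> balance=551244
3. pay 178046 -> balance=380639
4. pay 159937 -> balance=225840
5. pay 182384 -> balance=46504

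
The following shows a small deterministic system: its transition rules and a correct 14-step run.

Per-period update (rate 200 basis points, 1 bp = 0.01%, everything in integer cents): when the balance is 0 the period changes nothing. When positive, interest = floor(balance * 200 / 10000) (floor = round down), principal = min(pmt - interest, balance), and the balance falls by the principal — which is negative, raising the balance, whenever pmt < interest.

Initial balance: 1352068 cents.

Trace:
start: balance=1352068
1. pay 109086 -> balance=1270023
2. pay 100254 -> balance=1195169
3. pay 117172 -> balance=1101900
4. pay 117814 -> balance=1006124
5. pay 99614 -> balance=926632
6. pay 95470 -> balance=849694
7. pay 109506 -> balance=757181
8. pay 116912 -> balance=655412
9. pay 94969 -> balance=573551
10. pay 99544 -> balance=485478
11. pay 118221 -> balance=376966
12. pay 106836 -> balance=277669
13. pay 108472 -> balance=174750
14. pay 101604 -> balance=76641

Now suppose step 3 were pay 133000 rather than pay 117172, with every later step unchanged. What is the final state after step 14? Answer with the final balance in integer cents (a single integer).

56959

(re-executing from step 3 with the substitution; state before step 3: balance=1195169)
3. pay 133000 -> balance=1086072
4. pay 117814 -> balance=989979
5. pay 99614 -> balance=910164
6. pay 95470 -> balance=832897
7. pay 109506 -> balance=740048
8. pay 116912 -> balance=637936
9. pay 94969 -> balance=555725
10. pay 99544 -> balance=467295
11. pay 118221 -> balance=358419
12. pay 106836 -> balance=258751
13. pay 108472 -> balance=155454
14. pay 101604 -> balance=56959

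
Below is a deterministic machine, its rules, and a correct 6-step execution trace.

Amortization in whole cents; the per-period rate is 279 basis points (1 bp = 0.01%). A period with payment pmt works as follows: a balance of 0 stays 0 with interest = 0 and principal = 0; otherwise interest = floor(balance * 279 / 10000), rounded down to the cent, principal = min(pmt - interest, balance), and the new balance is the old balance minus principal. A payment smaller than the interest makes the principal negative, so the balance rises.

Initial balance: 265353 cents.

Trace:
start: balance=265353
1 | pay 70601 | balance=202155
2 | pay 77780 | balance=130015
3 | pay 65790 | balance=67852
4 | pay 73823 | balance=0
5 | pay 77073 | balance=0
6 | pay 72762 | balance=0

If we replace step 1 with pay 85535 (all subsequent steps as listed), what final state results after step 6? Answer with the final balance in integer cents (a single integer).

0

(re-executing from step 1 with the substitution; state before step 1: balance=265353)
1 | pay 85535 | balance=187221
2 | pay 77780 | balance=114664
3 | pay 65790 | balance=52073
4 | pay 73823 | balance=0
5 | pay 77073 | balance=0
6 | pay 72762 | balance=0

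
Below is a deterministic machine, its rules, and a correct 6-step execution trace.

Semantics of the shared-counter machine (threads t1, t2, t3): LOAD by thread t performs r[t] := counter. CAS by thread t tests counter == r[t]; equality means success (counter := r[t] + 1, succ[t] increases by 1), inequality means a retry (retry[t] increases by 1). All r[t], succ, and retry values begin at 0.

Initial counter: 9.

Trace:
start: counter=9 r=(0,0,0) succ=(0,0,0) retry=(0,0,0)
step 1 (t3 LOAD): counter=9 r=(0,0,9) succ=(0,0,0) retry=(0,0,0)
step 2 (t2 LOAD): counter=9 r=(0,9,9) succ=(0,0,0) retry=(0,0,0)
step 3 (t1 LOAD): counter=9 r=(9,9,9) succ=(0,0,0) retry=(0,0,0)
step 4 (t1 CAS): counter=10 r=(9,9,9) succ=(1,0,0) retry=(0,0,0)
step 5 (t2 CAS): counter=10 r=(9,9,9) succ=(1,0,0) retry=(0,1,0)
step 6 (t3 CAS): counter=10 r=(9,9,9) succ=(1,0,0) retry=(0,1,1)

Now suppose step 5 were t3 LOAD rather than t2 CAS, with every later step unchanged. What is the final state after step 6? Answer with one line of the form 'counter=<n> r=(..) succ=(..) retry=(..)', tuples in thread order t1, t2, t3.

(re-executing from step 5 with the substitution; state before step 5: counter=10 r=(9,9,9) succ=(1,0,0) retry=(0,0,0))
step 5 (t3 LOAD): counter=10 r=(9,9,10) succ=(1,0,0) retry=(0,0,0)
step 6 (t3 CAS): counter=11 r=(9,9,10) succ=(1,0,1) retry=(0,0,0)

counter=11 r=(9,9,10) succ=(1,0,1) retry=(0,0,0)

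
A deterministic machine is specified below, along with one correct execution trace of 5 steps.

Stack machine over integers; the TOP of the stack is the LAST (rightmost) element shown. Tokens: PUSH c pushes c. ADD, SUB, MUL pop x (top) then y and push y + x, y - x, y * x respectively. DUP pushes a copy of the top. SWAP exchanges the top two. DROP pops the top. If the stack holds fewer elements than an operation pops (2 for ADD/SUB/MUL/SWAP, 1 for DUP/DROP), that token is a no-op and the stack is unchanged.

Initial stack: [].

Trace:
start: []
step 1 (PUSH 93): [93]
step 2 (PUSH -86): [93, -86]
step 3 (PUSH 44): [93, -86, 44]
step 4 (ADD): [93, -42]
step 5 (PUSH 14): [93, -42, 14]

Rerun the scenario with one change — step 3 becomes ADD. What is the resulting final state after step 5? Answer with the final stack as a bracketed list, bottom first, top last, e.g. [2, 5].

(re-executing from step 3 with the substitution; state before step 3: [93, -86])
step 3 (ADD): [7]
step 4 (ADD): [7]
step 5 (PUSH 14): [7, 14]

[7, 14]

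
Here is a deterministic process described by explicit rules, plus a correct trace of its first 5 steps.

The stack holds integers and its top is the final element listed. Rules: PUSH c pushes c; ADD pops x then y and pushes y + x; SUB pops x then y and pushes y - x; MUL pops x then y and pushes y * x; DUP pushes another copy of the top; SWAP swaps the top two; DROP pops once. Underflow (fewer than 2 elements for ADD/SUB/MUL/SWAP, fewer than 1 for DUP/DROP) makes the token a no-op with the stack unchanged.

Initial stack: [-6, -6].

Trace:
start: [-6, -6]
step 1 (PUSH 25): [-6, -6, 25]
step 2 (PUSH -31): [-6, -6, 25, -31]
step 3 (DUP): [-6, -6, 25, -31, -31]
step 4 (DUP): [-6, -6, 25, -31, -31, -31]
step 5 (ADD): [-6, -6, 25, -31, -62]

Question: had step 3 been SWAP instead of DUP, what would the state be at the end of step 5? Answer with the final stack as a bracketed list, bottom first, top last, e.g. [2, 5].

[-6, -6, -31, 50]

(re-executing from step 3 with the substitution; state before step 3: [-6, -6, 25, -31])
step 3 (SWAP): [-6, -6, -31, 25]
step 4 (DUP): [-6, -6, -31, 25, 25]
step 5 (ADD): [-6, -6, -31, 50]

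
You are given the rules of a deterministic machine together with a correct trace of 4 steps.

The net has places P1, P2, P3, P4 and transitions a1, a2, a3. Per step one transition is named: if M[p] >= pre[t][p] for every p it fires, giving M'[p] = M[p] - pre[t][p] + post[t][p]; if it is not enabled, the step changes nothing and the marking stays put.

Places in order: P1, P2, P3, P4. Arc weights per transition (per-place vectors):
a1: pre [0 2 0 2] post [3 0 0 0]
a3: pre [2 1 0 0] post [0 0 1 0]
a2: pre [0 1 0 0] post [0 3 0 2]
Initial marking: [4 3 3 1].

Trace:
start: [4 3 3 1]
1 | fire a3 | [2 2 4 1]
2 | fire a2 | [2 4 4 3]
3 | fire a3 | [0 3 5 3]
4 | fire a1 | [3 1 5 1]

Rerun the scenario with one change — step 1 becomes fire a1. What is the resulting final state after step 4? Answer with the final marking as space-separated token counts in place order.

5 2 4 1

(re-executing from step 1 with the substitution; state before step 1: [4 3 3 1])
1 | fire a1 | [4 3 3 1]
2 | fire a2 | [4 5 3 3]
3 | fire a3 | [2 4 4 3]
4 | fire a1 | [5 2 4 1]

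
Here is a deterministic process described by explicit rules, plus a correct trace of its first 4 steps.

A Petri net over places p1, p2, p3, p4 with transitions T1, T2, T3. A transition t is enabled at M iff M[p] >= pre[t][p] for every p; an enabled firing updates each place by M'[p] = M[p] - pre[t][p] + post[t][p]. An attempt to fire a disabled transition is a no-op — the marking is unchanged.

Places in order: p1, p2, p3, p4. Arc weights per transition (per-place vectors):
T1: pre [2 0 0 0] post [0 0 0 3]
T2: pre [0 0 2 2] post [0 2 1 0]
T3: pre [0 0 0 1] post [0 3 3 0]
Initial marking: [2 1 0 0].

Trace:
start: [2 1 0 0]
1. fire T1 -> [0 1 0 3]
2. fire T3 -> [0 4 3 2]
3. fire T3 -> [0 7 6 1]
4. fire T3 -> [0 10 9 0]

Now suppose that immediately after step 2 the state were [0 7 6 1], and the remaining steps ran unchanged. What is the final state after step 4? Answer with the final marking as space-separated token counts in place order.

state after step 2 := [0 7 6 1]
3. fire T3 -> [0 10 9 0]
4. fire T3 -> [0 10 9 0]

0 10 9 0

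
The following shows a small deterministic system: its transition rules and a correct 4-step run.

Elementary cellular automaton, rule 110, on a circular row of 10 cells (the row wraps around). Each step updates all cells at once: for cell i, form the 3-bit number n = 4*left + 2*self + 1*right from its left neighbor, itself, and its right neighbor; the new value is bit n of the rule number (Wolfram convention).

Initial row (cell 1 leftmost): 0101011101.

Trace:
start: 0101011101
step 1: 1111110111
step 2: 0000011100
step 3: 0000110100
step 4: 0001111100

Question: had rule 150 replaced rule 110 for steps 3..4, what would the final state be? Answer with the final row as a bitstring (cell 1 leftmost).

(re-executing steps 3..4 under rule 150; state before step 3: 0000011100)
step 3: 0000101010
step 4: 0001101011

0001101011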